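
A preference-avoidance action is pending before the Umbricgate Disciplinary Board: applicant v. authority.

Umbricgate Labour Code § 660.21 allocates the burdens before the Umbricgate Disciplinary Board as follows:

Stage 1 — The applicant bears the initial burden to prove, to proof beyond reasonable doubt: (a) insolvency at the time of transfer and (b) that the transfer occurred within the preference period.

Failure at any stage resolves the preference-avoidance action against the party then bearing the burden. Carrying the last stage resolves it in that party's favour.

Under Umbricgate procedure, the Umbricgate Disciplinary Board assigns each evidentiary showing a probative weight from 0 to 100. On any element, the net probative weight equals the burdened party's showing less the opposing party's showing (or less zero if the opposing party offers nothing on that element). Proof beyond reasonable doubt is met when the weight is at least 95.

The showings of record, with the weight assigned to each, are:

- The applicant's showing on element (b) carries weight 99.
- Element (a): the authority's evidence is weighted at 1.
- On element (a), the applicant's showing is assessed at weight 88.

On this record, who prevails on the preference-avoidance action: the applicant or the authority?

authority

Stage 1 — burden on applicant; standard: proof beyond reasonable doubt (weight is at least 95).
    (a): 88 − 1 = 87 < 95 [not met]
    (b): 99 ≥ 95 [met]
  Stage 1 not carried; the applicant fails its burden.
The analysis ends at Stage 1; the authority prevails.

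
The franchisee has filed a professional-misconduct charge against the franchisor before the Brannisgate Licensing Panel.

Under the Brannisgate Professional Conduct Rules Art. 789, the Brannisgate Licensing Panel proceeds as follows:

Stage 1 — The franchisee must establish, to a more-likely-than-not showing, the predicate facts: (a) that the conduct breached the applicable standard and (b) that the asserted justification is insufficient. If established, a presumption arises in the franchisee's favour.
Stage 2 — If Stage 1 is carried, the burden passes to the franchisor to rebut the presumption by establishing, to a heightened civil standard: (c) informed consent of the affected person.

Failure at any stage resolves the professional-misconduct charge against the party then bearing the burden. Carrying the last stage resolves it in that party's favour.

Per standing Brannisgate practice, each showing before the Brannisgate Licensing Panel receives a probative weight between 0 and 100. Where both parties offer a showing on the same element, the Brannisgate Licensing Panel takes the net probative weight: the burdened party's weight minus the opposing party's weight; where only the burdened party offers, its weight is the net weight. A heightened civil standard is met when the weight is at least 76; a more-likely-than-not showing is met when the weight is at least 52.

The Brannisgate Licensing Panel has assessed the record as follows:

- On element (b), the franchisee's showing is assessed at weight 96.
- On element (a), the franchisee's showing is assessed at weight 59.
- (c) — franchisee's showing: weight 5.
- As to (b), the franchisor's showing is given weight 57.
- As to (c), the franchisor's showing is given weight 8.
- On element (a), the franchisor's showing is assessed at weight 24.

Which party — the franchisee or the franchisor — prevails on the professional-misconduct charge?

franchisor

Stage 1 (franchisee, a more-likely-than-not showing, weight is at least 52): (a) net 59−24=35 < 52 — fails; (b) net 96−57=39 < 52 — fails.
  Not every element is met, so the franchisee fails to carry Stage 1.
So the franchisor prevails.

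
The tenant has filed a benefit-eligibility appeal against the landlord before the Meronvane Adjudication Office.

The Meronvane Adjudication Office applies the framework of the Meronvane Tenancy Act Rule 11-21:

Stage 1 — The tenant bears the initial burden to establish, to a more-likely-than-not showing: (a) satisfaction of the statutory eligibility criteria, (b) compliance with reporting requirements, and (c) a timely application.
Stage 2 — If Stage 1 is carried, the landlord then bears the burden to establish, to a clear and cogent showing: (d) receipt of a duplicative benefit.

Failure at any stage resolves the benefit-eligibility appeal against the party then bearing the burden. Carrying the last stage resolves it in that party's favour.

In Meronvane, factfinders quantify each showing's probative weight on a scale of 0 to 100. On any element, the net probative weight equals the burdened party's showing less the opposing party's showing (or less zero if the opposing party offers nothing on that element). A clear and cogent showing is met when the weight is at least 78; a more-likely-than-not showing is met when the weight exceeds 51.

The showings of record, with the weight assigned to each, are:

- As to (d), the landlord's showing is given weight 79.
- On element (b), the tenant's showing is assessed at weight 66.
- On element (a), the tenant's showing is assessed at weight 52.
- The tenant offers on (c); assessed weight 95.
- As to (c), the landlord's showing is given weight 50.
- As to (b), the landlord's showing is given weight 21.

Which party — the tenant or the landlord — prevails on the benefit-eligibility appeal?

At Stage 1 the tenant must meet a more-likely-than-not showing (weight exceeds 51): on (a) the weight is 52, > 51, so (a) meets the standard; on (b) the weight is 66 less the opposing 21 gives net 45, ≤ 51, so (b) does not meet the standard; on (c) the weight is 95 less the opposing 50 gives net 45, which does not exceed 51, so (c) does not meet the standard.
  Not every element is met, so the tenant fails to carry Stage 1.
The analysis ends at Stage 1; the landlord prevails.

landlord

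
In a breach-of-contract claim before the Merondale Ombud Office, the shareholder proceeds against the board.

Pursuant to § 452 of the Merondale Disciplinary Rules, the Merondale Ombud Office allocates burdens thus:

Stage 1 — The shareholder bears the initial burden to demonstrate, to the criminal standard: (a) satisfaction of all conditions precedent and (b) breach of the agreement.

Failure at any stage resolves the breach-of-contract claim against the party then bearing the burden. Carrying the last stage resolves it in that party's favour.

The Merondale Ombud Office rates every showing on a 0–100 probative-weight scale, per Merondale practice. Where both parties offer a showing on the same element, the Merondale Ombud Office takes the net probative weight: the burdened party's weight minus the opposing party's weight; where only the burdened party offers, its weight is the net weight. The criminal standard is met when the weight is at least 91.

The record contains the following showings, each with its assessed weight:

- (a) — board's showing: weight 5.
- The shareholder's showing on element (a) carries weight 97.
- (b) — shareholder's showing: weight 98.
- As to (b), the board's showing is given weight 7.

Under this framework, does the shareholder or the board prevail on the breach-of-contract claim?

Stage 1 (shareholder, the criminal standard, weight is at least 91): (a) net 97−5=92 ≥ 91 — meets; (b) net 98−7=91 ≥ 91 — meets.
  Stage 1 carried; the final stage is satisfied.
With every stage satisfied, the shareholder prevails.

shareholder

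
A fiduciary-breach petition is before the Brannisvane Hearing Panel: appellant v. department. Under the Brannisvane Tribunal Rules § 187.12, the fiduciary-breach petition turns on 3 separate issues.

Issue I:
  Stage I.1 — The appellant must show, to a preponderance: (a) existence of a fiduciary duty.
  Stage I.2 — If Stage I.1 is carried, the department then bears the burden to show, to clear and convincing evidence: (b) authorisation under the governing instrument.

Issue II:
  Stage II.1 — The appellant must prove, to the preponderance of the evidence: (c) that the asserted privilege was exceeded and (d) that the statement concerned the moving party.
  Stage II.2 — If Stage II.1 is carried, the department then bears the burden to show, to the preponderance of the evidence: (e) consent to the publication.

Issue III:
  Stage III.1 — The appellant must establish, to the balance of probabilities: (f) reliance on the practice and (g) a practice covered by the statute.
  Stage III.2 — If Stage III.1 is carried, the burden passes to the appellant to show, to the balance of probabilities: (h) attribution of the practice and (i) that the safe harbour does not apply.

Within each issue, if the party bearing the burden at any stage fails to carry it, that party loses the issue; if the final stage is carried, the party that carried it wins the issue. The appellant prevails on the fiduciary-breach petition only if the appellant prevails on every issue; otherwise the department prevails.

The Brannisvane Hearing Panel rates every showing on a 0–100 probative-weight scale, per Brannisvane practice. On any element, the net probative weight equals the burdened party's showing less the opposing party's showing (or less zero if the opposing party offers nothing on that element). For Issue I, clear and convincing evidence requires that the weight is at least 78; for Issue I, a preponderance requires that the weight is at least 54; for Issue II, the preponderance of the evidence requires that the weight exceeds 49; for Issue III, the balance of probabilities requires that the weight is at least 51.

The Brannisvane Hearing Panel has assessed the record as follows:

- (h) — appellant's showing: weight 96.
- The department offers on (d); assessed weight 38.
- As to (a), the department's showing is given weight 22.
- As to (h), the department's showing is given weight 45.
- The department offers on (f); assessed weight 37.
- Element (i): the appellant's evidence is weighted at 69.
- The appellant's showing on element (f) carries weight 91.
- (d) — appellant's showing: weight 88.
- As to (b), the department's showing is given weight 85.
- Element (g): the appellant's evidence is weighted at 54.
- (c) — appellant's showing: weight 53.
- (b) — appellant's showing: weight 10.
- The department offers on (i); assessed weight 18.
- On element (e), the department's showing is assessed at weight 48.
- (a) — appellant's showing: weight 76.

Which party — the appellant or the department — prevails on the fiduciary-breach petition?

— Issue I —
At Stage I.1 the appellant must meet a preponderance (weight is at least 54): on (a) the weight is 76 less the opposing 22 gives net 54, which does reach 54, so (a) meets the standard.
  Stage I.1 is satisfied; the onus moves to the department.
At Stage I.2 the department must meet clear and convincing evidence (weight is at least 78): on (b) the weight is 85 less the opposing 10 gives net 75, < 78, so (b) does not meet the standard.
  The department does not carry Stage I.2.
The appellant prevails on this issue.
— Issue II —
At Stage II.1 the appellant must meet the preponderance of the evidence (weight exceeds 49): on (c) the weight is 53, > 49, so (c) meets the standard; on (d) the weight is 88 less the opposing 38 gives net 50, > 49, so (d) meets the standard.
  Stage II.1 carried; the burden shifts to the department.
At Stage II.2 the department must meet the preponderance of the evidence (weight exceeds 49): on (e) the weight is 48, ≤ 49, so (e) does not meet the standard.
  Not every element is met, so the department fails to carry Stage II.2.
The analysis ends at Stage II.2; the appellant prevails on this issue.
— Issue III —
Stage III.1 (appellant, the balance of probabilities, weight is at least 51): (f) net 91−37=54 ≥ 51 — meets; (g) 54 ≥ 51 — meets.
  Stage III.1 carried; the burden remains with the appellant.
Stage III.2 (appellant, the balance of probabilities, weight is at least 51): (h) net 96−45=51 ≥ 51 — meets; (i) net 69−18=51 ≥ 51 — meets.
  Stage III.2 carried; the final stage is satisfied.
All stages carried — the appellant prevails on this issue.
Per-issue: Issue I → appellant; Issue II → appellant; Issue III → appellant. The appellant must prevail on every issue; overall, the appellant prevails.

appellant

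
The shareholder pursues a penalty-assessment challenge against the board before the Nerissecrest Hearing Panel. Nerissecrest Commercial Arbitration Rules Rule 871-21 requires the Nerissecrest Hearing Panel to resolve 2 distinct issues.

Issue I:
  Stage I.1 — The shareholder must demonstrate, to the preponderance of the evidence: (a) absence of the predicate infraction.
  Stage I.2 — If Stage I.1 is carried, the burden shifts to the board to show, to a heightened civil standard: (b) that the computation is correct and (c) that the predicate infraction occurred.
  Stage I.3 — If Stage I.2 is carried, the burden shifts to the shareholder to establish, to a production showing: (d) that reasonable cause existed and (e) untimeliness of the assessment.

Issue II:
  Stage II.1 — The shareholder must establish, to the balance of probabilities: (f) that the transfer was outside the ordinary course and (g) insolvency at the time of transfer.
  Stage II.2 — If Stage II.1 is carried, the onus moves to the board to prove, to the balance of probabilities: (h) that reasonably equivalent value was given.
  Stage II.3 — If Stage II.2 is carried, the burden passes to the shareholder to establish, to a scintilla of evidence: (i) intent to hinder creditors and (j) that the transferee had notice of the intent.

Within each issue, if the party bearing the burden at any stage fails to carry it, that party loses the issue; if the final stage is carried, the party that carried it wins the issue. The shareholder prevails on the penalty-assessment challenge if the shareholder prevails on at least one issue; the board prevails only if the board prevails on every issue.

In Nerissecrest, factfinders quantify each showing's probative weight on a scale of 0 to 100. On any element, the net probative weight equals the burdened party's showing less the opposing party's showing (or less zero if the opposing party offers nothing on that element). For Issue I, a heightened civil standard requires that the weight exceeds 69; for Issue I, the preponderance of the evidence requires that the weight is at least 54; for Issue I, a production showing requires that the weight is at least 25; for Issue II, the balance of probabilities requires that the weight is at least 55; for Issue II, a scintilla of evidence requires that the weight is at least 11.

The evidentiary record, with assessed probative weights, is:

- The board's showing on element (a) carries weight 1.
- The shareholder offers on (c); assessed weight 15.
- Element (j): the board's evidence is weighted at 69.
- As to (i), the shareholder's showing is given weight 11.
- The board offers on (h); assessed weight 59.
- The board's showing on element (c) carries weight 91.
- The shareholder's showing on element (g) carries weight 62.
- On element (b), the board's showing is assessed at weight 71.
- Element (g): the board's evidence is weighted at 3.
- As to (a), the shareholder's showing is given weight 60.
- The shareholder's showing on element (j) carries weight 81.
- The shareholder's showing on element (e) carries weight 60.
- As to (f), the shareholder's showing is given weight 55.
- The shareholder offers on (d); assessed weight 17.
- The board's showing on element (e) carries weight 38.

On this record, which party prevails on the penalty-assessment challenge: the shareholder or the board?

shareholder

— Issue I —
Stage I.1 — burden on shareholder; standard: the preponderance of the evidence (weight is at least 54).
    (a): 60 − 1 = 59 ≥ 54 [met]
  The shareholder carries Stage I.1; the board now bears the burden.
Stage I.2 — burden on board; standard: a heightened civil standard (weight exceeds 69).
    (b): 71 > 69 [met]
    (c): 91 − 15 = 76 > 69 [met]
  The board carries Stage I.2; the shareholder now bears the burden.
Stage I.3 — burden on shareholder; standard: a production showing (weight is at least 25).
    (d): 17 < 25 [not met]
    (e): 60 − 38 = 22 < 25 [not met]
  Stage I.3 not carried; the shareholder fails its burden.
The analysis ends at Stage I.3; the board prevails on this issue.
— Issue II —
Stage II.1 — burden on shareholder; standard: the balance of probabilities (weight is at least 55).
    (f): 55 ≥ 55 [met]
    (g): 62 − 3 = 59 ≥ 55 [met]
  All elements met. The burden passes to the board.
Stage II.2 — burden on board; standard: the balance of probabilities (weight is at least 55).
    (h): 59 ≥ 55 [met]
  All elements met. The burden passes to the shareholder.
Stage II.3 — burden on shareholder; standard: a scintilla of evidence (weight is at least 11).
    (i): 11 ≥ 11 [met]
    (j): 81 − 69 = 12 ≥ 11 [met]
  Stage II.3 carried; the final stage is satisfied.
All stages carried — the shareholder prevails on this issue.
Per-issue: Issue I → board; Issue II → shareholder. The shareholder must prevail on at least one issue; overall, the shareholder prevails.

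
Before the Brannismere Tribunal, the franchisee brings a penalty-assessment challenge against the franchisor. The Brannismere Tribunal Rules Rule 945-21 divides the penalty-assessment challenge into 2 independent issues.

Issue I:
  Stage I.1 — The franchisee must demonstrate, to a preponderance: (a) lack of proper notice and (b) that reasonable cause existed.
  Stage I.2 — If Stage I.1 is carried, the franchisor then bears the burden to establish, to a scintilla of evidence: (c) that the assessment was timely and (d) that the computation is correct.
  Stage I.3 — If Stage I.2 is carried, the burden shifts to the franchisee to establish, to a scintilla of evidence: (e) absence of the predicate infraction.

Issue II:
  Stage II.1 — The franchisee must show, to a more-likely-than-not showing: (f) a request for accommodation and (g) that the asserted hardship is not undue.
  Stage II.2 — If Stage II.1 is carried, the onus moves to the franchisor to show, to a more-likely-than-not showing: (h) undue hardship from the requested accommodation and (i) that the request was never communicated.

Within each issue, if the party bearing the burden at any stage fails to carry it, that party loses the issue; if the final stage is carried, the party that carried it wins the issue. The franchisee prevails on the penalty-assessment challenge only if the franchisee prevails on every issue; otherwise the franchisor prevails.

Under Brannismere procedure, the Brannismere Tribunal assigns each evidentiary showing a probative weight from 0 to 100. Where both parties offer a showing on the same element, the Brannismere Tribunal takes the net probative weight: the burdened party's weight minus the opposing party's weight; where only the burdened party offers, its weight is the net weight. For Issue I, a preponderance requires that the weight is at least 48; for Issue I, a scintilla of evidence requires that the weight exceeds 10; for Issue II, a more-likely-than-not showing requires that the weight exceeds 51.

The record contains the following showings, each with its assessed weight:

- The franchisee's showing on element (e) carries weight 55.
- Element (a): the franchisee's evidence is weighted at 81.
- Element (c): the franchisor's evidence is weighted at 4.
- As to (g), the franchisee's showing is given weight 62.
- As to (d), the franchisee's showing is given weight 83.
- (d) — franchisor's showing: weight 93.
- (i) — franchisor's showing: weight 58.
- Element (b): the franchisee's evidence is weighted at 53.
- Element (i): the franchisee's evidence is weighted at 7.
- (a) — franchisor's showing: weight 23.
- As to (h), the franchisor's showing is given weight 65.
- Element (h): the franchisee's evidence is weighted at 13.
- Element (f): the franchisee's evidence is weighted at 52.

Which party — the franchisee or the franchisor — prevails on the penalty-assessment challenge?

franchisee

— Issue I —
Stage I.1 (franchisee, a preponderance, weight is at least 48): (a) net 81−23=58 ≥ 48 — meets; (b) 53 ≥ 48 — meets.
  Stage I.1 carried; the burden shifts to the franchisor.
Stage I.2 (franchisor, a scintilla of evidence, weight exceeds 10): (c) 4 ≤ 10 — fails; (d) net 93−83=10 ≤ 10 — fails.
  Not every element is met, so the franchisor fails to carry Stage I.2.
The franchisee prevails on this issue.
— Issue II —
Stage II.1 (franchisee, a more-likely-than-not showing, weight exceeds 51): (f) 52 > 51 — meets; (g) 62 > 51 — meets.
  The franchisee carries Stage II.1; the franchisor now bears the burden.
Stage II.2 (franchisor, a more-likely-than-not showing, weight exceeds 51): (h) net 65−13=52 > 51 — meets; (i) net 58−7=51 ≤ 51 — fails.
  The franchisor does not carry Stage II.2.
The franchisee prevails on this issue.
Per-issue: Issue I → franchisee; Issue II → franchisee. The franchisee must prevail on every issue; overall, the franchisee prevails.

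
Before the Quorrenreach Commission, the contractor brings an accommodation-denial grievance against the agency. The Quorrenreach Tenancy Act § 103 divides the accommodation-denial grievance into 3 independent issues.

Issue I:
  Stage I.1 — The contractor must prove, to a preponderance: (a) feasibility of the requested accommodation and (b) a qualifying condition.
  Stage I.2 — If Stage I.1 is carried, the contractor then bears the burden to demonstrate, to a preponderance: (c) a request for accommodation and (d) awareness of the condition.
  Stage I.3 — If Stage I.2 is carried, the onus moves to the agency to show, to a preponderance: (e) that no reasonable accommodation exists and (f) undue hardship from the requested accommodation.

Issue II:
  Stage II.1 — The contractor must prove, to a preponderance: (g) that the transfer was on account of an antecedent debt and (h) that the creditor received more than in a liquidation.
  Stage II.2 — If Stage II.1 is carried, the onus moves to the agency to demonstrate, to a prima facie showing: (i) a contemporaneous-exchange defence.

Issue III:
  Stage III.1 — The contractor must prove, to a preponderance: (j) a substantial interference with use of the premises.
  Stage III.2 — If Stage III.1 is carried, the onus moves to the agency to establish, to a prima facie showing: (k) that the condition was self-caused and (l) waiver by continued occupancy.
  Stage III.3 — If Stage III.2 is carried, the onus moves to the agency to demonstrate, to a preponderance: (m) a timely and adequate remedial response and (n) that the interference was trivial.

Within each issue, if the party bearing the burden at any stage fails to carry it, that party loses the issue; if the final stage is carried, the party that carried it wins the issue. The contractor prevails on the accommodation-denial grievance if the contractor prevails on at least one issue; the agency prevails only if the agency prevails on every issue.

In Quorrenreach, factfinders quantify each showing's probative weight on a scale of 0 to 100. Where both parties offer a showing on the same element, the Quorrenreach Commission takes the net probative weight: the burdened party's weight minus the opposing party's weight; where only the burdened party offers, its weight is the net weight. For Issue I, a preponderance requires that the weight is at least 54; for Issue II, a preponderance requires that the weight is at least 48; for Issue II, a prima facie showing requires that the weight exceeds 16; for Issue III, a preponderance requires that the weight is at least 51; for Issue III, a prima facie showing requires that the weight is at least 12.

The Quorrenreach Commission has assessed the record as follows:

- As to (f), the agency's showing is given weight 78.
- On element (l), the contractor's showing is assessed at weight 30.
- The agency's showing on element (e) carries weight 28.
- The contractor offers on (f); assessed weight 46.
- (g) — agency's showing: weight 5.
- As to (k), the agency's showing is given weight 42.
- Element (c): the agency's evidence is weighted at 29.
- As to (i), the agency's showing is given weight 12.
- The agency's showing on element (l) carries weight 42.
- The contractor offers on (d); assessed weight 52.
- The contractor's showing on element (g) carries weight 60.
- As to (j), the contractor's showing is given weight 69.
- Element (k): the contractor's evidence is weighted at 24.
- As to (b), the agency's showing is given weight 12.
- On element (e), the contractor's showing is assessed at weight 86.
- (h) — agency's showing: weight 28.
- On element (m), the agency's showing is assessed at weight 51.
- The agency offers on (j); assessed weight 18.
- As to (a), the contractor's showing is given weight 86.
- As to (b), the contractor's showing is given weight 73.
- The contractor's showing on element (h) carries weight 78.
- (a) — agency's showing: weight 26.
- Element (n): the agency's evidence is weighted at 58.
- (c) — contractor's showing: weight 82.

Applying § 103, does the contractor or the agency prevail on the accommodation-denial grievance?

contractor

— Issue I —
Stage I.1 — burden on contractor; standard: a preponderance (weight is at least 54).
    (a): 86 − 26 = 60 ≥ 54 [met]
    (b): 73 − 12 = 61 ≥ 54 [met]
  Stage I.1 carried; the burden remains with the contractor.
Stage I.2 — burden on contractor; standard: a preponderance (weight is at least 54).
    (c): 82 − 29 = 53 < 54 [not met]
    (d): 52 < 54 [not met]
  Stage I.2 not carried; the contractor fails its burden.
The agency prevails on this issue.
— Issue II —
At Stage II.1 the contractor must meet a preponderance (weight is at least 48): on (g) the weight is 60 less the opposing 5 gives net 55, which does reach 48, so (g) meets the standard; on (h) the weight is 78 less the opposing 28 gives net 50, which does reach 48, so (h) meets the standard.
  All elements met. The burden passes to the agency.
At Stage II.2 the agency must meet a prima facie showing (weight exceeds 16): on (i) the weight is 12, which does not exceed 16, so (i) does not meet the standard.
  Not every element is met, so the agency fails to carry Stage II.2.
The analysis ends at Stage II.2; the contractor prevails on this issue.
— Issue III —
At Stage III.1 the contractor must meet a preponderance (weight is at least 51): on (j) the weight is 69 less the opposing 18 gives net 51, ≥ 51, so (j) meets the standard.
  Stage III.1 carried; the burden shifts to the agency.
At Stage III.2 the agency must meet a prima facie showing (weight is at least 12): on (k) the weight is 42 less the opposing 24 gives net 18, which does reach 12, so (k) meets the standard; on (l) the weight is 42 less the opposing 30 gives net 12, which does reach 12, so (l) meets the standard.
  Stage III.2 is satisfied; the agency continues to bear the burden.
At Stage III.3 the agency must meet a preponderance (weight is at least 51): on (m) the weight is 51, which does reach 51, so (m) meets the standard; on (n) the weight is 58, which does reach 51, so (n) meets the standard.
  The agency carries the last stage.
Every stage carried; the agency prevails on this issue.
Per-issue: Issue I → agency; Issue II → contractor; Issue III → agency. The contractor must prevail on at least one issue; overall, the contractor prevails.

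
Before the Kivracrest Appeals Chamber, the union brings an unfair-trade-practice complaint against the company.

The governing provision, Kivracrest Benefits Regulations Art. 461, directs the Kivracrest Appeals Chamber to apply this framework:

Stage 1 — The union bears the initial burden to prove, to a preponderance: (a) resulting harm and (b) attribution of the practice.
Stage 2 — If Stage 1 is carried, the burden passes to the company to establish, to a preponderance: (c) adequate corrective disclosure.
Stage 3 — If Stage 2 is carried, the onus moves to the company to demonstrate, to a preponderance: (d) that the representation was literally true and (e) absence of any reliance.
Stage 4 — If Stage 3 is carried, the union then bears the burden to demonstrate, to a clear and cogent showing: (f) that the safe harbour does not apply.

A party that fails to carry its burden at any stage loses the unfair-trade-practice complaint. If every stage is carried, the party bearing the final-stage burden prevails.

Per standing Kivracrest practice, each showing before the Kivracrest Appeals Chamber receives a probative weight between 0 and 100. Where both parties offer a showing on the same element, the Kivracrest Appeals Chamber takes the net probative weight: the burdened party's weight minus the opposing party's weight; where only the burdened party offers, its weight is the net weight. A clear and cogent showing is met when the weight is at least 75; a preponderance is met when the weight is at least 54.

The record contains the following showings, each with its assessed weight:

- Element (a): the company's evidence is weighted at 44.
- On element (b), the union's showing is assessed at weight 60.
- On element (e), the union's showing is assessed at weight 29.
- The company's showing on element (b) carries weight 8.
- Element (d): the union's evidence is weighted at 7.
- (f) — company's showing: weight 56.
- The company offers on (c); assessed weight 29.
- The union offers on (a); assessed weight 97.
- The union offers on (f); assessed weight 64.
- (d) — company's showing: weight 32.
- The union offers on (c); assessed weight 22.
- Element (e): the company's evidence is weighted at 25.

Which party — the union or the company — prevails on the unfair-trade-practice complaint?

company

Stage 1 — burden on union; standard: a preponderance (weight is at least 54).
    (a): 97 − 44 = 53 < 54 [not met]
    (b): 60 − 8 = 52 < 54 [not met]
  Not every element is met, so the union fails to carry Stage 1.
The company prevails.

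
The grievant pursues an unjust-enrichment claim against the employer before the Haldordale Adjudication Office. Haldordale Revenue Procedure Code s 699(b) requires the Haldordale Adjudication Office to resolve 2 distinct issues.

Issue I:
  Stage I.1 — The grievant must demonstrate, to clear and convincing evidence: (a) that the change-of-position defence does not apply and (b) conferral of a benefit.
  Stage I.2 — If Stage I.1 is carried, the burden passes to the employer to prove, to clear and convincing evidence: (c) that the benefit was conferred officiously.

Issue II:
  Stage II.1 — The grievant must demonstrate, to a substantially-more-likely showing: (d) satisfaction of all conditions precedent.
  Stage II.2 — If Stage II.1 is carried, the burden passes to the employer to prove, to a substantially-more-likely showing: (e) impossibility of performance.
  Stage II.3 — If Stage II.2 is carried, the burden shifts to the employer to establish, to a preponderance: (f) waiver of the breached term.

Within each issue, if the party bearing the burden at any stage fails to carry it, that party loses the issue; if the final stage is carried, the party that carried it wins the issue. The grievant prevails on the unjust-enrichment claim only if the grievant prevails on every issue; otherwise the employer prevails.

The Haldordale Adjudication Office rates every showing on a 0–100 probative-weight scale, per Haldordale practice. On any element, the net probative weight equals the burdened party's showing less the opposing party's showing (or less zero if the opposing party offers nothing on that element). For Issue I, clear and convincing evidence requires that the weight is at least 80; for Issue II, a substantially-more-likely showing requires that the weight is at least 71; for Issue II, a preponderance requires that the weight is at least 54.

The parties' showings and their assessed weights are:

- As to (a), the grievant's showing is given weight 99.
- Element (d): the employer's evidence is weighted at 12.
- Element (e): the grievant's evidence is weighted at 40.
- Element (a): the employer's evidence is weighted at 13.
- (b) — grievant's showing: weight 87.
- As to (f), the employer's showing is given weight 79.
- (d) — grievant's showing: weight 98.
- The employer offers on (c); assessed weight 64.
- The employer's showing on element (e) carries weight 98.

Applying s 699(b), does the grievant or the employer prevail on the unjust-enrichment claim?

grievant

— Issue I —
Stage I.1 (grievant, clear and convincing evidence, weight is at least 80): (a) net 99−13=86 ≥ 80 — meets; (b) 87 ≥ 80 — meets.
  The grievant carries Stage I.1; the employer now bears the burden.
Stage I.2 (employer, clear and convincing evidence, weight is at least 80): (c) 64 < 80 — fails.
  Not every element is met, so the employer fails to carry Stage I.2.
The grievant prevails on this issue.
— Issue II —
Stage II.1 — burden on grievant; standard: a substantially-more-likely showing (weight is at least 71).
    (d): 98 − 12 = 86 ≥ 71 [met]
  The grievant carries Stage II.1; the employer now bears the burden.
Stage II.2 — burden on employer; standard: a substantially-more-likely showing (weight is at least 71).
    (e): 98 − 40 = 58 < 71 [not met]
  The employer does not carry Stage II.2.
The analysis ends at Stage II.2; the grievant prevails on this issue.
Per-issue: Issue I → grievant; Issue II → grievant. The grievant must prevail on every issue; overall, the grievant prevails.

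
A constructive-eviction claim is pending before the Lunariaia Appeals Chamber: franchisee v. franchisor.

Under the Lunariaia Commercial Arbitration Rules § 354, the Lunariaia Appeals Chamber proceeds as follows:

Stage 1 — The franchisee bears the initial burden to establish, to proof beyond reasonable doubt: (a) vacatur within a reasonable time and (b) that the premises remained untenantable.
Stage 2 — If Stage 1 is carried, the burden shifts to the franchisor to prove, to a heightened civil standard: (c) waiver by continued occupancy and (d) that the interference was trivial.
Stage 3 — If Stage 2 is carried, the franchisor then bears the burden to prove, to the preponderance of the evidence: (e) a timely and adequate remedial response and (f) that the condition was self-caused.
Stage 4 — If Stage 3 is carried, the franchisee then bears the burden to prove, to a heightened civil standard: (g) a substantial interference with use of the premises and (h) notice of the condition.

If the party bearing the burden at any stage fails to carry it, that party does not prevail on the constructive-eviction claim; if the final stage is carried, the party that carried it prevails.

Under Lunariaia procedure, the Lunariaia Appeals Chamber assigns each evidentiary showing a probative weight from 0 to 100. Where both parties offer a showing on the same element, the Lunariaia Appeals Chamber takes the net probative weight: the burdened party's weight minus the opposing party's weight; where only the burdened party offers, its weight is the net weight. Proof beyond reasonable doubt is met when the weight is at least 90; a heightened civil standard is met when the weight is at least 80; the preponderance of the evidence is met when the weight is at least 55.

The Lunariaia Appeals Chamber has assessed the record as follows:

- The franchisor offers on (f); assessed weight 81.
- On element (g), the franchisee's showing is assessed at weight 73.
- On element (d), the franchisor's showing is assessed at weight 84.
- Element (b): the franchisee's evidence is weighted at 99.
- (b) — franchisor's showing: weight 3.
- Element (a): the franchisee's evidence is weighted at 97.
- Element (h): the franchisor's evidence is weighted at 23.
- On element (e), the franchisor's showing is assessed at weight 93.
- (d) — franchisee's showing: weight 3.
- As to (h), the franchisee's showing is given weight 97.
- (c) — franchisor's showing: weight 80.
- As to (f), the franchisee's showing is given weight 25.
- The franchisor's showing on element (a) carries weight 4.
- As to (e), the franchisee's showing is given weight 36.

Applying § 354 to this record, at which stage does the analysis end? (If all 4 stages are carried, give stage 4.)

Stage 1 — burden on franchisee; standard: proof beyond reasonable doubt (weight is at least 90).
    (a): 97 − 4 = 93 ≥ 90 [met]
    (b): 99 − 3 = 96 ≥ 90 [met]
  All elements met. The burden passes to the franchisor.
Stage 2 — burden on franchisor; standard: a heightened civil standard (weight is at least 80).
    (c): 80 ≥ 80 [met]
    (d): 84 − 3 = 81 ≥ 80 [met]
  Stage 2 is satisfied; the franchisor continues to bear the burden.
Stage 3 — burden on franchisor; standard: the preponderance of the evidence (weight is at least 55).
    (e): 93 − 36 = 57 ≥ 55 [met]
    (f): 81 − 25 = 56 ≥ 55 [met]
  All elements met. The burden passes to the franchisee.
Stage 4 — burden on franchisee; standard: a heightened civil standard (weight is at least 80).
    (g): 73 < 80 [not met]
    (h): 97 − 23 = 74 < 80 [not met]
  The franchisee does not carry Stage 4.
The analysis ends at Stage 4; the franchisor prevails.

stage 4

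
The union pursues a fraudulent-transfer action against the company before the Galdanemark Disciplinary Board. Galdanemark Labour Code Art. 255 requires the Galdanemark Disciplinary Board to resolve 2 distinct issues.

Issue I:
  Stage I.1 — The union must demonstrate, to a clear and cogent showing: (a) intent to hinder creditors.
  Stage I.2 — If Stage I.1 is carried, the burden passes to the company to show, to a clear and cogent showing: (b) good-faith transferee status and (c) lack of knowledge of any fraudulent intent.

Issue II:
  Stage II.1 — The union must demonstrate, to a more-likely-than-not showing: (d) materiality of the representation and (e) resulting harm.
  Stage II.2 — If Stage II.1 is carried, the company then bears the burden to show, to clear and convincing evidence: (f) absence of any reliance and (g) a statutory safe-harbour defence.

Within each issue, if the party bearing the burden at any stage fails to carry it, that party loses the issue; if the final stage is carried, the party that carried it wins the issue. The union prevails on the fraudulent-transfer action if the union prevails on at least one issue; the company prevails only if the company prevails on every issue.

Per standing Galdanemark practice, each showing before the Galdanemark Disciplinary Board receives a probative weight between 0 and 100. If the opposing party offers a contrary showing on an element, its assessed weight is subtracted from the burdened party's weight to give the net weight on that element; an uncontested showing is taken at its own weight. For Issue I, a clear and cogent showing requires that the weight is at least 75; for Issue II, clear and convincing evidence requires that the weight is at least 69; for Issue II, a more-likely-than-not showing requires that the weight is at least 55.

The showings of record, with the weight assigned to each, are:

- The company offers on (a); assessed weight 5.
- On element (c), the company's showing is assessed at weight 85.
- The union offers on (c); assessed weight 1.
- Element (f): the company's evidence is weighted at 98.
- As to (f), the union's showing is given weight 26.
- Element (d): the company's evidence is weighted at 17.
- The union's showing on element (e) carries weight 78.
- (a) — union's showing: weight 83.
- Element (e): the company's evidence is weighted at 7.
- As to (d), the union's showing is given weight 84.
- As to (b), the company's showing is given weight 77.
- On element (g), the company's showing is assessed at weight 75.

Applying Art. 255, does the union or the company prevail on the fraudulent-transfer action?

company

— Issue I —
At Stage I.1 the union must meet a clear and cogent showing (weight is at least 75): on (a) the weight is 83 less the opposing 5 gives net 78, ≥ 75, so (a) meets the standard.
  Stage I.1 carried; the burden shifts to the company.
At Stage I.2 the company must meet a clear and cogent showing (weight is at least 75): on (b) the weight is 77, ≥ 75, so (b) meets the standard; on (c) the weight is 85 less the opposing 1 gives net 84, ≥ 75, so (c) meets the standard.
  All elements met at the final stage.
Every stage carried; the company prevails on this issue.
— Issue II —
Stage II.1 (union, a more-likely-than-not showing, weight is at least 55): (d) net 84−17=67 ≥ 55 — meets; (e) net 78−7=71 ≥ 55 — meets.
  All elements met. The burden passes to the company.
Stage II.2 (company, clear and convincing evidence, weight is at least 69): (f) net 98−26=72 ≥ 69 — meets; (g) 75 ≥ 69 — meets.
  The company carries the last stage.
With every stage satisfied, the company prevails on this issue.
Per-issue: Issue I → company; Issue II → company. The union must prevail on at least one issue; overall, the company prevails.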